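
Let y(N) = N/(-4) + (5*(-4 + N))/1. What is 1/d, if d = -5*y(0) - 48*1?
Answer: 1/52 ≈ 0.019231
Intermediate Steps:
y(N) = -20 + 19*N/4 (y(N) = N*(-1/4) + (-20 + 5*N)*1 = -N/4 + (-20 + 5*N) = -20 + 19*N/4)
d = 52 (d = -5*(-20 + (19/4)*0) - 48*1 = -5*(-20 + 0) - 48 = -5*(-20) - 48 = 100 - 48 = 52)
1/d = 1/52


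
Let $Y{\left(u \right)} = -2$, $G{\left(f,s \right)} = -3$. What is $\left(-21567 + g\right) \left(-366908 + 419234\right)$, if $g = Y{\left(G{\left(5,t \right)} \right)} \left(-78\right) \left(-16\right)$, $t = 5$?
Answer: $-1259120538$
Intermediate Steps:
$g = -2496$ ($g = \left(-2\right) \left(-78\right) \left(-16\right) = 156 \left(-16\right) = -2496$)
$\left(-21567 + g\right) \left(-366908 + 419234\right) = \left(-21567 - 2496\right) \left(-366908 + 419234\right) = \left(-24063\right) 52326 = -1259120538$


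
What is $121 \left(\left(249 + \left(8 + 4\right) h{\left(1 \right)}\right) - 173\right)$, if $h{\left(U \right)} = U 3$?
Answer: $13552$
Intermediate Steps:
$h{\left(U \right)} = 3 U$
$121 \left(\left(249 + \left(8 + 4\right) h{\left(1 \right)}\right) - 173\right) = 121 \left(\left(249 + \left(8 + 4\right) 3 \cdot 1\right) - 173\right) = 121 \left(\left(249 + 12 \cdot 3\right) - 173\right) = 121 \left(\left(249 + 36\right) - 173\right) = 121 \left(285 - 173\right) = 121 \cdot 112 = 13552$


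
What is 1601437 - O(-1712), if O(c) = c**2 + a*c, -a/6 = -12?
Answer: -1206243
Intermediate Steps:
a = 72 (a = -6*(-12) = 72)
O(c) = c**2 + 72*c
1601437 - O(-1712) = 1601437 - (-1712)*(72 - 1712) = 1601437 - (-1712)*(-1640) = 1601437 - 1*2807680 = 1601437 - 2807680 = -1206243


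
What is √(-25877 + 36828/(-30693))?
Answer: I*√2708758158353/10231 ≈ 160.87*I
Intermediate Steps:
√(-25877 + 36828/(-30693)) = √(-25877 + 36828*(-1/30693)) = √(-25877 - 12276/10231) = √(-264759863/10231) = I*√2708758158353/10231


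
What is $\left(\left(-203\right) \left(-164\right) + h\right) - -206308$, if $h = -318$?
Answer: $239282$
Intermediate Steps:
$\left(\left(-203\right) \left(-164\right) + h\right) - -206308 = \left(\left(-203\right) \left(-164\right) - 318\right) - -206308 = \left(33292 - 318\right) + 206308 = 32974 + 206308 = 239282$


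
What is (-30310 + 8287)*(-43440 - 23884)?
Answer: 1482676452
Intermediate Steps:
(-30310 + 8287)*(-43440 - 23884) = -22023*(-67324) = 1482676452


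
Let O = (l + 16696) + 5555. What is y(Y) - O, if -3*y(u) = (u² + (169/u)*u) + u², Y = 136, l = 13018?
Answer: -47656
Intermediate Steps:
O = 35269 (O = (13018 + 16696) + 5555 = 29714 + 5555 = 35269)
y(u) = -169/3 - 2*u²/3 (y(u) = -((u² + (169/u)*u) + u²)/3 = -((u² + 169) + u²)/3 = -((169 + u²) + u²)/3 = -(169 + 2*u²)/3 = -169/3 - 2*u²/3)
y(Y) - O = (-169/3 - ⅔*136²) - 1*35269 = (-169/3 - ⅔*18496) - 35269 = (-169/3 - 36992/3) - 35269 = -12387 - 35269 = -47656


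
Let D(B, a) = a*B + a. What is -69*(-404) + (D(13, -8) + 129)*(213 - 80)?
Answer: 30137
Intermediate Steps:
D(B, a) = a + B*a (D(B, a) = B*a + a = a + B*a)
-69*(-404) + (D(13, -8) + 129)*(213 - 80) = -69*(-404) + (-8*(1 + 13) + 129)*(213 - 80) = 27876 + (-8*14 + 129)*133 = 27876 + (-112 + 129)*133 = 27876 + 17*133 = 27876 + 2261 = 30137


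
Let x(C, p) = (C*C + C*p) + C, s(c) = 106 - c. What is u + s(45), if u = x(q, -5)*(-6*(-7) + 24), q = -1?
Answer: 391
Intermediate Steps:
x(C, p) = C + C**2 + C*p (x(C, p) = (C**2 + C*p) + C = C + C**2 + C*p)
u = 330 (u = (-(1 - 1 - 5))*(-6*(-7) + 24) = (-1*(-5))*(42 + 24) = 5*66 = 330)
u + s(45) = 330 + (106 - 1*45) = 330 + (106 - 45) = 330 + 61 = 391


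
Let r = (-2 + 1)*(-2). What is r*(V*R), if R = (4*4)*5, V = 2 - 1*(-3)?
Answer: 800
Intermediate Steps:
V = 5 (V = 2 + 3 = 5)
R = 80 (R = 16*5 = 80)
r = 2 (r = -1*(-2) = 2)
r*(V*R) = 2*(5*80) = 2*400 = 800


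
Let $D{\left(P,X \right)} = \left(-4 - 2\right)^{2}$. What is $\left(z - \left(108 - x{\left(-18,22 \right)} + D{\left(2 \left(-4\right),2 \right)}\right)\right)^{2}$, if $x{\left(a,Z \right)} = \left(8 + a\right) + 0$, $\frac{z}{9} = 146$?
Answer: $1345600$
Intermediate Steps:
$z = 1314$ ($z = 9 \cdot 146 = 1314$)
$D{\left(P,X \right)} = 36$ ($D{\left(P,X \right)} = \left(-6\right)^{2} = 36$)
$x{\left(a,Z \right)} = 8 + a$
$\left(z - \left(108 - x{\left(-18,22 \right)} + D{\left(2 \left(-4\right),2 \right)}\right)\right)^{2} = \left(1314 + \left(\left(8 - 18\right) - \left(\left(36 + 262\right) - 154\right)\right)\right)^{2} = \left(1314 - 154\right)^{2} = 1160^{2} = 1345600$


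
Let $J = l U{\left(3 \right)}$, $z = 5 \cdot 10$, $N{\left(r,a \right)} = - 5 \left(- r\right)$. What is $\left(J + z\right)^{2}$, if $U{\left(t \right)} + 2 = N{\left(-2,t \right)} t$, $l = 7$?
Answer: $30276$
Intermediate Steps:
$N{\left(r,a \right)} = 5 r$
$U{\left(t \right)} = -2 - 10 t$ ($U{\left(t \right)} = -2 + 5 \left(-2\right) t = -2 - 10 t$)
$z = 50$
$J = -224$ ($J = 7 \left(-2 - 30\right) = 7 \left(-32\right) = -224$)
$\left(J + z\right)^{2} = \left(-224 + 50\right)^{2} = \left(-174\right)^{2} = 30276$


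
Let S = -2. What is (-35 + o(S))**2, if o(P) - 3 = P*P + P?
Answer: 900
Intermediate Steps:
o(P) = 3 + P + P**2 (o(P) = 3 + (P*P + P) = 3 + (P**2 + P) = 3 + (P + P**2) = 3 + P + P**2)
(-35 + o(S))**2 = (-35 + (3 - 2 + (-2)**2))**2 = (-35 + (3 - 2 + 4))**2 = (-35 + 5)**2 = (-30)**2 = 900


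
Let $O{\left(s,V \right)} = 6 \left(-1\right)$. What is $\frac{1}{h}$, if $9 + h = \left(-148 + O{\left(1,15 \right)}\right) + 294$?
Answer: $\frac{1}{131} \approx 0.0076336$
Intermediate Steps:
$O{\left(s,V \right)} = -6$
$h = 131$ ($h = -9 + \left(\left(-148 - 6\right) + 294\right) = -9 + \left(-154 + 294\right) = -9 + 140 = 131$)
$\frac{1}{h} = \frac{1}{131}$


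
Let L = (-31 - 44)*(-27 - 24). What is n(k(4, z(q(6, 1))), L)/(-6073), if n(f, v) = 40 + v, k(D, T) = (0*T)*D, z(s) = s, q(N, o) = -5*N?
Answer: -3865/6073 ≈ -0.63642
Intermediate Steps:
L = 3825 (L = -75*(-51) = 3825)
k(D, T) = 0 (k(D, T) = 0*D = 0)
n(k(4, z(q(6, 1))), L)/(-6073) = (40 + 3825)/(-6073) = 3865*(-1/6073) = -3865/6073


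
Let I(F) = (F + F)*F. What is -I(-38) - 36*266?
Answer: -12464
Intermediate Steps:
I(F) = 2*F² (I(F) = (2*F)*F = 2*F²)
-I(-38) - 36*266 = -2*(-38)² - 36*266 = -2*1444 - 9576 = -1*2888 - 9576 = -2888 - 9576 = -12464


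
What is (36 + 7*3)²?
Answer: 3249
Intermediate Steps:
(36 + 7*3)² = (36 + 21)² = 57² = 3249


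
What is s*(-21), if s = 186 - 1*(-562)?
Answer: -15708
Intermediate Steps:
s = 748 (s = 186 + 562 = 748)
s*(-21) = 748*(-21) = -15708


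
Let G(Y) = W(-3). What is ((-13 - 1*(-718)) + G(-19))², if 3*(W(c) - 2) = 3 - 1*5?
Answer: 4490161/9 ≈ 4.9891e+5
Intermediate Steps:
W(c) = 4/3 (W(c) = 2 + (3 - 1*5)/3 = 2 + (3 - 5)/3 = 2 + (⅓)*(-2) = 2 - ⅔ = 4/3)
G(Y) = 4/3
((-13 - 1*(-718)) + G(-19))² = ((-13 - 1*(-718)) + 4/3)² = ((-13 + 718) + 4/3)² = (705 + 4/3)² = (2119/3)² = 4490161/9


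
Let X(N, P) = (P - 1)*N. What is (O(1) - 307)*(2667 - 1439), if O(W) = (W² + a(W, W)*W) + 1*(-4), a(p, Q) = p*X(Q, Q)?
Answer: -380680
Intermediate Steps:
X(N, P) = N*(-1 + P) (X(N, P) = (-1 + P)*N = N*(-1 + P))
a(p, Q) = Q*p*(-1 + Q) (a(p, Q) = p*(Q*(-1 + Q)) = Q*p*(-1 + Q))
O(W) = -4 + W² + W³*(-1 + W) (O(W) = (W² + (W*W*(-1 + W))*W) + 1*(-4) = (W² + (W²*(-1 + W))*W) - 4 = (W² + W³*(-1 + W)) - 4 = -4 + W² + W³*(-1 + W))
(O(1) - 307)*(2667 - 1439) = ((-4 + 1² + 1³*(-1 + 1)) - 307)*(2667 - 1439) = ((-4 + 1 + 1*0) - 307)*1228 = ((-4 + 1 + 0) - 307)*1228 = (-3 - 307)*1228 = -310*1228 = -380680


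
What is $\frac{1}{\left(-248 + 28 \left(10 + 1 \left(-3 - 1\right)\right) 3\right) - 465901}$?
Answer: $- \frac{1}{465645} \approx -2.1476 \cdot 10^{-6}$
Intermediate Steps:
$\frac{1}{\left(-248 + 28 \left(10 + 1 \left(-3 - 1\right)\right) 3\right) - 465901} = \frac{1}{\left(-248 + 28 \left(10 + 1 \left(-4\right)\right) 3\right) - 465901} = \frac{1}{\left(-248 + 28 \left(10 - 4\right) 3\right) - 465901} = \frac{1}{\left(-248 + 28 \cdot 6 \cdot 3\right) - 465901} = \frac{1}{\left(-248 + 28 \cdot 18\right) - 465901} = \frac{1}{\left(-248 + 504\right) - 465901} = \frac{1}{256 - 465901} = \frac{1}{-465645} = - \frac{1}{465645}$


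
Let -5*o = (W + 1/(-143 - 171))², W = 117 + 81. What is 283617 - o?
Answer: 143682741901/492980 ≈ 2.9146e+5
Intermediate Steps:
W = 198
o = -3865233241/492980 (o = -(198 + 1/(-143 - 171))²/5 = -(198 + 1/(-314))²/5 = -(198 - 1/314)²/5 = -(62171/314)²/5 = -⅕*3865233241/98596 = -3865233241/492980 ≈ -7840.5)
283617 - o = 283617 - 1*(-3865233241/492980) = 283617 + 3865233241/492980 = 143682741901/492980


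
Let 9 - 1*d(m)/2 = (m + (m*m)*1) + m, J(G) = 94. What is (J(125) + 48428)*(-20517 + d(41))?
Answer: -1165741050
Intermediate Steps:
d(m) = 18 - 4*m - 2*m**2 (d(m) = 18 - 2*((m + (m*m)*1) + m) = 18 - 2*((m + m**2*1) + m) = 18 - 2*((m + m**2) + m) = 18 - 2*(m**2 + 2*m) = 18 + (-4*m - 2*m**2) = 18 - 4*m - 2*m**2)
(J(125) + 48428)*(-20517 + d(41)) = (94 + 48428)*(-20517 + (18 - 4*41 - 2*41**2)) = 48522*(-20517 + (18 - 164 - 2*1681)) = 48522*(-20517 + (18 - 164 - 3362)) = 48522*(-20517 - 3508) = 48522*(-24025) = -1165741050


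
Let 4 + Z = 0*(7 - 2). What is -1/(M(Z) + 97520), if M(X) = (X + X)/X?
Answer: -1/97522 ≈ -1.0254e-5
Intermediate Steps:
Z = -4 (Z = -4 + 0*(7 - 2) = -4 + 0*5 = -4 + 0 = -4)
M(X) = 2 (M(X) = (2*X)/X = 2)
-1/(M(Z) + 97520) = -1/(2 + 97520) = -1/97522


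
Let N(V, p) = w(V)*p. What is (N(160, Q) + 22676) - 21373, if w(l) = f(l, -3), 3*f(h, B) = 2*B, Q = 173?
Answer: 957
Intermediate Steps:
f(h, B) = 2*B/3 (f(h, B) = (2*B)/3 = 2*B/3)
w(l) = -2 (w(l) = (2/3)*(-3) = -2)
N(V, p) = -2*p
(N(160, Q) + 22676) - 21373 = (-2*173 + 22676) - 21373 = (-346 + 22676) - 21373 = 22330 - 21373 = 957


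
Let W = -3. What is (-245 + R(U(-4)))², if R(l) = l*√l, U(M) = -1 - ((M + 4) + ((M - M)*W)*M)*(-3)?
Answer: (245 + I)² ≈ 60024.0 + 490.0*I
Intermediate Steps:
U(M) = 11 + 3*M (U(M) = -1 - ((M + 4) + ((M - M)*(-3))*M)*(-3) = -1 - ((4 + M) + (0*(-3))*M)*(-3) = -1 - ((4 + M) + 0*M)*(-3) = -1 - ((4 + M) + 0)*(-3) = -1 - (4 + M)*(-3) = -1 - (-12 - 3*M) = -1 + (12 + 3*M) = 11 + 3*M)
R(l) = l^(3/2)
(-245 + R(U(-4)))² = (-245 + (11 + 3*(-4))^(3/2))² = (-245 + (11 - 12)^(3/2))² = (-245 + (-1)^(3/2))² = (-245 - I)²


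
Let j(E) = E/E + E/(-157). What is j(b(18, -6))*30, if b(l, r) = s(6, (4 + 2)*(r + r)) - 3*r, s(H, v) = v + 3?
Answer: 6240/157 ≈ 39.745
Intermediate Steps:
s(H, v) = 3 + v
b(l, r) = 3 + 9*r (b(l, r) = (3 + (4 + 2)*(r + r)) - 3*r = (3 + 6*(2*r)) - 3*r = (3 + 12*r) - 3*r = 3 + 9*r)
j(E) = 1 - E/157 (j(E) = 1 + E*(-1/157) = 1 - E/157)
j(b(18, -6))*30 = (1 - (3 + 9*(-6))/157)*30 = (1 - (3 - 54)/157)*30 = (1 - 1/157*(-51))*30 = (1 + 51/157)*30 = (208/157)*30 = 6240/157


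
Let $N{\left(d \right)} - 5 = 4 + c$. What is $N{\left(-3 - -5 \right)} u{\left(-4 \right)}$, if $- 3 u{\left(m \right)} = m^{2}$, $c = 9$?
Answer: $-96$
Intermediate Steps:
$u{\left(m \right)} = - \frac{m^{2}}{3}$
$N{\left(d \right)} = 18$ ($N{\left(d \right)} = 5 + \left(4 + 9\right) = 5 + 13 = 18$)
$N{\left(-3 - -5 \right)} u{\left(-4 \right)} = 18 \left(- \frac{\left(-4\right)^{2}}{3}\right) = 18 \left(\left(- \frac{1}{3}\right) 16\right) = 18 \left(- \frac{16}{3}\right) = -96$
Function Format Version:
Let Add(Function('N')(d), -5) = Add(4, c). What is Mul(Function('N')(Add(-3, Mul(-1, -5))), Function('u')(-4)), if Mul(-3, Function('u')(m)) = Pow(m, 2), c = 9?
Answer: -96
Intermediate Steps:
Function('u')(m) = Mul(Rational(-1, 3), Pow(m, 2))
Function('N')(d) = 18 (Function('N')(d) = Add(5, Add(4, 9)) = Add(5, 13) = 18)
Mul(Function('N')(Add(-3, Mul(-1, -5))), Function('u')(-4)) = Mul(18, Mul(Rational(-1, 3), Pow(-4, 2))) = Mul(18, Mul(Rational(-1, 3), 16)) = Mul(18, Rational(-16, 3)) = -96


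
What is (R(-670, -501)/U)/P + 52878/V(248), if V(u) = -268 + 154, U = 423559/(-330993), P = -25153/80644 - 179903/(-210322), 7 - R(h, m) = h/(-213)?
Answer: -1236104186917987165877/2633457813260679103 ≈ -469.38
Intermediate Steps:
R(h, m) = 7 + h/213 (R(h, m) = 7 - h/(-213) = 7 - h*(-1)/213 = 7 - (-1)*h/213 = 7 + h/213)
P = 4608934133/8480603684 (P = -25153*1/80644 - 179903*(-1/210322) = -25153/80644 + 179903/210322 = 4608934133/8480603684 ≈ 0.54347)
U = -423559/330993 (U = 423559*(-1/330993) = -423559/330993 ≈ -1.2797)
V(u) = -114
(R(-670, -501)/U)/P + 52878/V(248) = ((7 + (1/213)*(-670))/(-423559/330993))/(4608934133/8480603684) + 52878/(-114) = ((7 - 670/213)*(-330993/423559))*(8480603684/4608934133) + 52878*(-1/114) = ((821/213)*(-330993/423559))*(8480603684/4608934133) - 8813/19 = -90581751/30072689*8480603684/4608934133 - 8813/19 = -768187931233770684/138603042803193637 - 8813/19 = -1236104186917987165877/2633457813260679103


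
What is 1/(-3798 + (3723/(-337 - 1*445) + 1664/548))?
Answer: -6302/23945863 ≈ -0.00026318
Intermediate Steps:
1/(-3798 + (3723/(-337 - 1*445) + 1664/548)) = 1/(-3798 + (3723/(-337 - 445) + 1664*(1/548))) = 1/(-3798 + (3723/(-782) + 416/137)) = 1/(-3798 + (3723*(-1/782) + 416/137)) = 1/(-3798 + (-219/46 + 416/137)) = 1/(-3798 - 10867/6302) = 1/(-23945863/6302) = -6302/23945863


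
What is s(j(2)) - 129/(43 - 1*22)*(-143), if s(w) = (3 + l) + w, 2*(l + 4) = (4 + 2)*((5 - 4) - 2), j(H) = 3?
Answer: 6142/7 ≈ 877.43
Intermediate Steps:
l = -7 (l = -4 + ((4 + 2)*((5 - 4) - 2))/2 = -4 + (6*(1 - 2))/2 = -4 + (6*(-1))/2 = -4 + (½)*(-6) = -4 - 3 = -7)
s(w) = -4 + w (s(w) = (3 - 7) + w = -4 + w)
s(j(2)) - 129/(43 - 1*22)*(-143) = (-4 + 3) - 129/(43 - 1*22)*(-143) = -1 - 129/(43 - 22)*(-143) = -1 - 129/21*(-143) = -1 - 129*1/21*(-143) = -1 - 43/7*(-143) = -1 + 6149/7 = 6142/7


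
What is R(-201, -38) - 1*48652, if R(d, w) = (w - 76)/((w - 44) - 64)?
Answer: -3551539/73 ≈ -48651.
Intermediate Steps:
R(d, w) = (-76 + w)/(-108 + w) (R(d, w) = (-76 + w)/((-44 + w) - 64) = (-76 + w)/(-108 + w))
R(-201, -38) - 1*48652 = (-76 - 38)/(-108 - 38) - 1*48652 = -114/(-146) - 48652 = -1/146*(-114) - 48652 = 57/73 - 48652 = -3551539/73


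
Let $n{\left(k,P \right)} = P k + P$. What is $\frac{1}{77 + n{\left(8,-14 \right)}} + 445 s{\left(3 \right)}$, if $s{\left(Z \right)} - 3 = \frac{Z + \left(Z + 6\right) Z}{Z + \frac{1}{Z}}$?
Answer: $\frac{261659}{49} \approx 5340.0$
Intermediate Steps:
$n{\left(k,P \right)} = P + P k$
$s{\left(Z \right)} = 3 + \frac{Z + Z \left(6 + Z\right)}{Z + \frac{1}{Z}}$ ($s{\left(Z \right)} = 3 + \frac{Z + \left(Z + 6\right) Z}{Z + \frac{1}{Z}} = 3 + \frac{Z + \left(6 + Z\right) Z}{Z + \frac{1}{Z}} = 3 + \frac{Z + Z \left(6 + Z\right)}{Z + \frac{1}{Z}}$)
$\frac{1}{77 + n{\left(8,-14 \right)}} + 445 s{\left(3 \right)} = \frac{1}{77 - 14 \left(1 + 8\right)} + 445 \frac{3 + 3^{3} + 10 \cdot 3^{2}}{1 + 3^{2}} = \frac{1}{77 - 126} + 445 \frac{3 + 27 + 10 \cdot 9}{1 + 9} = \frac{1}{77 - 126} + 445 \frac{3 + 27 + 90}{10} = \frac{1}{-49} + 445 \cdot \frac{1}{10} \cdot 120 = - \frac{1}{49} + 445 \cdot 12 = - \frac{1}{49} + 5340 = \frac{261659}{49}$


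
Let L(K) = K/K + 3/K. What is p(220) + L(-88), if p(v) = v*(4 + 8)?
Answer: 232405/88 ≈ 2641.0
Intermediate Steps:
p(v) = 12*v (p(v) = v*12 = 12*v)
L(K) = 1 + 3/K
p(220) + L(-88) = 12*220 + (3 - 88)/(-88) = 2640 - 1/88*(-85) = 2640 + 85/88 = 232405/88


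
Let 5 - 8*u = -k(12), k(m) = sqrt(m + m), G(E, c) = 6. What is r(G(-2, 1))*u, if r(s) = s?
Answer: 15/4 + 3*sqrt(6)/2 ≈ 7.4242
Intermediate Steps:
k(m) = sqrt(2)*sqrt(m) (k(m) = sqrt(2*m) = sqrt(2)*sqrt(m))
u = 5/8 + sqrt(6)/4 (u = 5/8 - (-1)*sqrt(2)*sqrt(12)/8 = 5/8 - (-1)*sqrt(2)*(2*sqrt(3))/8 = 5/8 - (-1)*2*sqrt(6)/8 = 5/8 - (-1)*sqrt(6)/4 = 5/8 + sqrt(6)/4 ≈ 1.2374)
r(G(-2, 1))*u = 6*(5/8 + sqrt(6)/4) = 15/4 + 3*sqrt(6)/2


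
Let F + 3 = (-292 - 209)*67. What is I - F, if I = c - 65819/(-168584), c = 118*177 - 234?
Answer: 703155959/12968 ≈ 54222.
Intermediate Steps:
c = 20652 (c = 20886 - 234 = 20652)
F = -33570 (F = -3 + (-292 - 209)*67 = -3 - 501*67 = -3 - 33567 = -33570)
I = 267820199/12968 (I = 20652 - 65819/(-168584) = 20652 - 65819*(-1/168584) = 20652 + 5063/12968 = 267820199/12968 ≈ 20652.)
I - F = 267820199/12968 - 1*(-33570) = 267820199/12968 + 33570 = 703155959/12968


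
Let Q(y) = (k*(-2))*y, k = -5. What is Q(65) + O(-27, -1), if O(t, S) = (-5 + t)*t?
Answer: 1514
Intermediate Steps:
Q(y) = 10*y (Q(y) = (-5*(-2))*y = 10*y)
O(t, S) = t*(-5 + t)
Q(65) + O(-27, -1) = 10*65 - 27*(-5 - 27) = 650 - 27*(-32) = 650 + 864 = 1514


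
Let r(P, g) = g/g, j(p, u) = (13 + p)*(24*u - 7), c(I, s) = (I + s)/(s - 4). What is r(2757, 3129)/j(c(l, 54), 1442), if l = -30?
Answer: 25/11660537 ≈ 2.1440e-6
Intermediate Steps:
c(I, s) = (I + s)/(-4 + s)
j(p, u) = (-7 + 24*u)*(13 + p) (j(p, u) = (13 + p)*(-7 + 24*u) = (-7 + 24*u)*(13 + p))
r(P, g) = 1
r(2757, 3129)/j(c(l, 54), 1442) = 1/(-91 - 7*(-30 + 54)/(-4 + 54) + 312*1442 + 24*((-30 + 54)/(-4 + 54))*1442) = 1/(-91 - 7*24/50 + 449904 + 24*(24/50)*1442) = 1/(-91 - 7*24/50 + 449904 + 24*((1/50)*24)*1442) = 1/(-91 - 7*12/25 + 449904 + 24*(12/25)*1442) = 1/(-91 - 84/25 + 449904 + 415296/25) = 1/(11660537/25) = 1*(25/11660537) = 25/11660537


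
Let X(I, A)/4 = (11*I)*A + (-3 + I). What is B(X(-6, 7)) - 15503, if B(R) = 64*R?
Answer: -136079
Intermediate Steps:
X(I, A) = -12 + 4*I + 44*A*I (X(I, A) = 4*((11*I)*A + (-3 + I)) = 4*(11*A*I + (-3 + I)) = 4*(-3 + I + 11*A*I) = -12 + 4*I + 44*A*I)
B(X(-6, 7)) - 15503 = 64*(-12 + 4*(-6) + 44*7*(-6)) - 15503 = 64*(-12 - 24 - 1848) - 15503 = 64*(-1884) - 15503 = -120576 - 15503 = -136079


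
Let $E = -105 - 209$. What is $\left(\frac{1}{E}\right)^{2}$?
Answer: $\frac{1}{98596} \approx 1.0142 \cdot 10^{-5}$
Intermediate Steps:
$E = -314$ ($E = -105 - 209 = -314$)
$\left(\frac{1}{E}\right)^{2} = \left(\frac{1}{-314}\right)^{2} = \left(- \frac{1}{314}\right)^{2} = \frac{1}{98596}$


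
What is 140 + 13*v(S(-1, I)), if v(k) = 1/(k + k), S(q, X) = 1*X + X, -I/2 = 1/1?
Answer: 1107/8 ≈ 138.38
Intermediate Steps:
I = -2 (I = -2/1 = -2*1 = -2)
S(q, X) = 2*X (S(q, X) = X + X = 2*X)
v(k) = 1/(2*k)
140 + 13*v(S(-1, I)) = 140 + 13*(1/(2*((2*(-2))))) = 140 + 13*((1/2)/(-4)) = 140 + 13*((1/2)*(-1/4)) = 140 + 13*(-1/8) = 140 - 13/8 = 1107/8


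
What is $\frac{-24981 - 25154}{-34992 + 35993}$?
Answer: $- \frac{50135}{1001} \approx -50.085$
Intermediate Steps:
$\frac{-24981 - 25154}{-34992 + 35993} = \frac{-24981 - 25154}{1001} = \left(-24981 - 25154\right) \frac{1}{1001} = \left(-50135\right) \frac{1}{1001} = - \frac{50135}{1001}$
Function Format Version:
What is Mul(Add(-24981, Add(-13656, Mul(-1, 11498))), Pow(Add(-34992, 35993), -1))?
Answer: Rational(-50135, 1001) ≈ -50.085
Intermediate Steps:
Mul(Add(-24981, Add(-13656, Mul(-1, 11498))), Pow(Add(-34992, 35993), -1)) = Mul(Add(-24981, Add(-13656, -11498)), Pow(1001, -1)) = Mul(Add(-24981, -25154), Rational(1, 1001)) = Mul(-50135, Rational(1, 1001)) = Rational(-50135, 1001)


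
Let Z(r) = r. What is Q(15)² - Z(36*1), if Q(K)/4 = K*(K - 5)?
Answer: 359964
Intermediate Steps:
Q(K) = 4*K*(-5 + K) (Q(K) = 4*(K*(K - 5)) = 4*(K*(-5 + K)) = 4*K*(-5 + K))
Q(15)² - Z(36*1) = (4*15*(-5 + 15))² - 36 = (4*15*10)² - 1*36 = 600² - 36 = 360000 - 36 = 359964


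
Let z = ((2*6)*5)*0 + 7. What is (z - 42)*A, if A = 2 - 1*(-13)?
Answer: -525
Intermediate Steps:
z = 7 (z = (12*5)*0 + 7 = 60*0 + 7 = 0 + 7 = 7)
A = 15 (A = 2 + 13 = 15)
(z - 42)*A = (7 - 42)*15 = -35*15 = -525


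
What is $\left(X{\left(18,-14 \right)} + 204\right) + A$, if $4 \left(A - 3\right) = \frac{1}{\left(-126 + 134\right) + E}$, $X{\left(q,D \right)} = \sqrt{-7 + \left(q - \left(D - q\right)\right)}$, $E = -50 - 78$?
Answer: $\frac{99359}{480} + \sqrt{43} \approx 213.56$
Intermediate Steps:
$E = -128$ ($E = -50 - 78 = -128$)
$X{\left(q,D \right)} = \sqrt{-7 - D + 2 q}$ ($X{\left(q,D \right)} = \sqrt{-7 + \left(q - \left(D - q\right)\right)} = \sqrt{-7 - \left(D - 2 q\right)} = \sqrt{-7 - D + 2 q}$)
$A = \frac{1439}{480}$ ($A = 3 + \frac{1}{4 \left(\left(-126 + 134\right) - 128\right)} = 3 + \frac{1}{4 \left(8 - 128\right)} = 3 + \frac{1}{4 \left(-120\right)} = 3 + \frac{1}{4} \left(- \frac{1}{120}\right) = 3 - \frac{1}{480} = \frac{1439}{480} \approx 2.9979$)
$\left(X{\left(18,-14 \right)} + 204\right) + A = \left(\sqrt{-7 - -14 + 2 \cdot 18} + 204\right) + \frac{1439}{480} = \left(\sqrt{-7 + 14 + 36} + 204\right) + \frac{1439}{480} = \left(\sqrt{43} + 204\right) + \frac{1439}{480} = \left(204 + \sqrt{43}\right) + \frac{1439}{480} = \frac{99359}{480} + \sqrt{43}$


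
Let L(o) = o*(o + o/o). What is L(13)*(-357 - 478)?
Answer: -151970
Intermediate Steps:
L(o) = o*(1 + o) (L(o) = o*(o + 1) = o*(1 + o))
L(13)*(-357 - 478) = (13*(1 + 13))*(-357 - 478) = (13*14)*(-835) = 182*(-835) = -151970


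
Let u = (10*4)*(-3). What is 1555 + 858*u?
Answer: -101405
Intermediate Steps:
u = -120 (u = 40*(-3) = -120)
1555 + 858*u = 1555 + 858*(-120) = 1555 - 102960 = -101405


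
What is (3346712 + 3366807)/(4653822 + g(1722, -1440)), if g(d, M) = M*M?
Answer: 6713519/6727422 ≈ 0.99793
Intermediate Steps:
g(d, M) = M²
(3346712 + 3366807)/(4653822 + g(1722, -1440)) = (3346712 + 3366807)/(4653822 + (-1440)²) = 6713519/(4653822 + 2073600) = 6713519/6727422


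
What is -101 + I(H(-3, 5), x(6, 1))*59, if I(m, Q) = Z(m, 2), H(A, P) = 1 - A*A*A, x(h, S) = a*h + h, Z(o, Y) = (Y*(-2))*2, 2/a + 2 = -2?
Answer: -573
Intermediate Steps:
a = -½ (a = 2/(-2 - 2) = 2/(-4) = 2*(-¼) = -½ ≈ -0.50000)
Z(o, Y) = -4*Y (Z(o, Y) = -2*Y*2 = -4*Y)
x(h, S) = h/2 (x(h, S) = -h/2 + h = h/2)
H(A, P) = 1 - A³ (H(A, P) = 1 - A²*A = 1 - A³)
I(m, Q) = -8 (I(m, Q) = -4*2 = -8)
-101 + I(H(-3, 5), x(6, 1))*59 = -101 - 8*59 = -101 - 472 = -573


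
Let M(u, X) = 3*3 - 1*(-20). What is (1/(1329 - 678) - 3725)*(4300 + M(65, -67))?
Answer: -3499237482/217 ≈ -1.6126e+7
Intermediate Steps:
M(u, X) = 29 (M(u, X) = 9 + 20 = 29)
(1/(1329 - 678) - 3725)*(4300 + M(65, -67)) = (1/(1329 - 678) - 3725)*(4300 + 29) = (1/651 - 3725)*4329 = -2424974/651*4329 = -3499237482/217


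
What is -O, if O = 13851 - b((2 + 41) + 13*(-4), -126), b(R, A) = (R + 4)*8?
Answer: -13891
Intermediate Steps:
b(R, A) = 32 + 8*R (b(R, A) = (4 + R)*8 = 32 + 8*R)
O = 13891 (O = 13851 - (32 + 8*((2 + 41) + 13*(-4))) = 13851 - (32 + 8*(43 - 52)) = 13851 - (32 + 8*(-9)) = 13851 - (32 - 72) = 13851 - 1*(-40) = 13851 + 40 = 13891)
-O = -1*13891 = -13891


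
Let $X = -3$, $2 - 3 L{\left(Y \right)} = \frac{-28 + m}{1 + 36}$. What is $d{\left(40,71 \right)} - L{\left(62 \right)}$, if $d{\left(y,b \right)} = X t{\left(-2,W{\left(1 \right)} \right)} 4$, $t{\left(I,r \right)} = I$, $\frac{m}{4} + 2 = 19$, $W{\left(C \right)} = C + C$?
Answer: $\frac{2630}{111} \approx 23.694$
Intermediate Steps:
$W{\left(C \right)} = 2 C$
$m = 68$ ($m = -8 + 4 \cdot 19 = -8 + 76 = 68$)
$L{\left(Y \right)} = \frac{34}{111}$ ($L{\left(Y \right)} = \frac{2}{3} - \frac{\left(-28 + 68\right) \frac{1}{1 + 36}}{3} = \frac{2}{3} - \frac{40 \cdot \frac{1}{37}}{3} = \frac{2}{3} - \frac{40}{111} = \frac{34}{111}$)
$d{\left(y,b \right)} = 24$ ($d{\left(y,b \right)} = \left(-3\right) \left(-2\right) 4 = 6 \cdot 4 = 24$)
$d{\left(40,71 \right)} - L{\left(62 \right)} = 24 - \frac{34}{111} = \frac{2630}{111}$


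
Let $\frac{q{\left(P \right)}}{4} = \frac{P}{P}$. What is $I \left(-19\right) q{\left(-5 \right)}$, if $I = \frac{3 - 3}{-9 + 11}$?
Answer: $0$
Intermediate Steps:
$q{\left(P \right)} = 4$ ($q{\left(P \right)} = 4 \frac{P}{P} = 4 \cdot 1 = 4$)
$I = 0$ ($I = \frac{0}{2} = 0 \cdot \frac{1}{2} = 0$)
$I \left(-19\right) q{\left(-5 \right)} = 0 \left(-19\right) 4 = 0 \cdot 4 = 0$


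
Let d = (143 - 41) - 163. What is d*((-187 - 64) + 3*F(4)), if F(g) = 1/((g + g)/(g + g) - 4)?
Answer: 15372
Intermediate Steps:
d = -61 (d = 102 - 163 = -61)
F(g) = -⅓ (F(g) = 1/((2*g)/((2*g)) - 4) = 1/((2*g)*(1/(2*g)) - 4) = 1/(1 - 4) = 1/(-3) = -⅓)
d*((-187 - 64) + 3*F(4)) = -61*((-187 - 64) + 3*(-⅓)) = -61*(-251 - 1) = -61*(-252) = 15372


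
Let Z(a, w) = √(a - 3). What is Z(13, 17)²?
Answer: 10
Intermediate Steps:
Z(a, w) = √(-3 + a)
Z(13, 17)² = (√(-3 + 13))² = (√10)² = 10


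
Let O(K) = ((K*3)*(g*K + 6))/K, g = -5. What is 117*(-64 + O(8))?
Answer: -19422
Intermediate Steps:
O(K) = 18 - 15*K (O(K) = ((K*3)*(-5*K + 6))/K = ((3*K)*(6 - 5*K))/K = (3*K*(6 - 5*K))/K = 18 - 15*K)
117*(-64 + O(8)) = 117*(-64 + (18 - 15*8)) = 117*(-64 + (18 - 120)) = 117*(-64 - 102) = 117*(-166) = -19422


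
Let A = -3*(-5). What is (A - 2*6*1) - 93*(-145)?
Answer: 13488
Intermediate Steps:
A = 15
(A - 2*6*1) - 93*(-145) = (15 - 2*6*1) - 93*(-145) = (15 - 12*1) + 13485 = (15 - 12) + 13485 = 3 + 13485 = 13488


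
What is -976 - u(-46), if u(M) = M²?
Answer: -3092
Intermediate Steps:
-976 - u(-46) = -976 - 1*(-46)² = -976 - 1*2116 = -976 - 2116 = -3092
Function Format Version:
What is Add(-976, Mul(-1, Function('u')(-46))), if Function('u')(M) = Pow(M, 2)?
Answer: -3092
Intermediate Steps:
Add(-976, Mul(-1, Function('u')(-46))) = Add(-976, Mul(-1, Pow(-46, 2))) = Add(-976, Mul(-1, 2116)) = Add(-976, -2116) = -3092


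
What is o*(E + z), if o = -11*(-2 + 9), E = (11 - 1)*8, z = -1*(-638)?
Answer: -55286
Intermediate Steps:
z = 638
E = 80 (E = 10*8 = 80)
o = -77 (o = -11*7 = -77)
o*(E + z) = -77*(80 + 638) = -77*718 = -55286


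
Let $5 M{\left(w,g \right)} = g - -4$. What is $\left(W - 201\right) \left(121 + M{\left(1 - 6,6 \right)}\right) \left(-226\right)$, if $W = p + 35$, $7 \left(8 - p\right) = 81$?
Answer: $\frac{32996226}{7} \approx 4.7137 \cdot 10^{6}$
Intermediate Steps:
$p = - \frac{25}{7}$ ($p = 8 - \frac{81}{7} = - \frac{25}{7} \approx -3.5714$)
$M{\left(w,g \right)} = \frac{4}{5} + \frac{g}{5}$ ($M{\left(w,g \right)} = \frac{g - -4}{5} = \frac{g + 4}{5} = \frac{4 + g}{5} = \frac{4}{5} + \frac{g}{5}$)
$W = \frac{220}{7}$ ($W = - \frac{25}{7} + 35 = \frac{220}{7} \approx 31.429$)
$\left(W - 201\right) \left(121 + M{\left(1 - 6,6 \right)}\right) \left(-226\right) = \left(\frac{220}{7} - 201\right) \left(121 + \left(\frac{4}{5} + \frac{1}{5} \cdot 6\right)\right) \left(-226\right) = - \frac{1187 \left(121 + \left(\frac{4}{5} + \frac{6}{5}\right)\right)}{7} \left(-226\right) = - \frac{1187 \left(121 + 2\right)}{7} \left(-226\right) = \left(- \frac{1187}{7}\right) 123 \left(-226\right) = \left(- \frac{146001}{7}\right) \left(-226\right) = \frac{32996226}{7}$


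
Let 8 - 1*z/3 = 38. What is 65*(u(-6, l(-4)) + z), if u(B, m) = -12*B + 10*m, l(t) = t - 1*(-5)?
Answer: -520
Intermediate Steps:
l(t) = 5 + t (l(t) = t + 5 = 5 + t)
z = -90 (z = 24 - 3*38 = 24 - 114 = -90)
65*(u(-6, l(-4)) + z) = 65*((-12*(-6) + 10*(5 - 4)) - 90) = 65*((72 + 10*1) - 90) = 65*((72 + 10) - 90) = 65*(82 - 90) = 65*(-8) = -520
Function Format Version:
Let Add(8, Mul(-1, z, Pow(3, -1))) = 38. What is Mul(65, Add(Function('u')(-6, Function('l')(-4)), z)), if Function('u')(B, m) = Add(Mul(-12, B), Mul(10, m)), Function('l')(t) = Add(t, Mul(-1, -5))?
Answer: -520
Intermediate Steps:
Function('l')(t) = Add(5, t) (Function('l')(t) = Add(t, 5) = Add(5, t))
z = -90 (z = Add(24, Mul(-3, 38)) = Add(24, -114) = -90)
Mul(65, Add(Function('u')(-6, Function('l')(-4)), z)) = Mul(65, Add(Add(Mul(-12, -6), Mul(10, Add(5, -4))), -90)) = Mul(65, Add(Add(72, Mul(10, 1)), -90)) = Mul(65, Add(Add(72, 10), -90)) = Mul(65, Add(82, -90)) = Mul(65, -8) = -520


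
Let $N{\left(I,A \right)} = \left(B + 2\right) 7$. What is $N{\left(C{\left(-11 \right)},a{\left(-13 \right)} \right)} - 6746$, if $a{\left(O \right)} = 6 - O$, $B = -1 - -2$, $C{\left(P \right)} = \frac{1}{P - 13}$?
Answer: $-6725$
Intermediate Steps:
$C{\left(P \right)} = \frac{1}{-13 + P}$
$B = 1$ ($B = -1 + 2 = 1$)
$N{\left(I,A \right)} = 21$ ($N{\left(I,A \right)} = \left(1 + 2\right) 7 = 3 \cdot 7 = 21$)
$N{\left(C{\left(-11 \right)},a{\left(-13 \right)} \right)} - 6746 = 21 - 6746 = -6725$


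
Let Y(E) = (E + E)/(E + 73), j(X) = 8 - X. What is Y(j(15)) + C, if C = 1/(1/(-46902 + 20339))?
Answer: -876586/33 ≈ -26563.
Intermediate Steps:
Y(E) = 2*E/(73 + E) (Y(E) = (2*E)/(73 + E) = 2*E/(73 + E))
C = -26563 (C = 1/(1/(-26563)) = 1/(-1/26563) = -26563)
Y(j(15)) + C = 2*(8 - 1*15)/(73 + (8 - 1*15)) - 26563 = 2*(8 - 15)/(73 + (8 - 15)) - 26563 = 2*(-7)/(73 - 7) - 26563 = 2*(-7)/66 - 26563 = 2*(-7)*(1/66) - 26563 = -7/33 - 26563 = -876586/33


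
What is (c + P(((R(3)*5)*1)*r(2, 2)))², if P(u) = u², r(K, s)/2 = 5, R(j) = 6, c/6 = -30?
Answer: 8067632400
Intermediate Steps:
c = -180 (c = 6*(-30) = -180)
r(K, s) = 10 (r(K, s) = 2*5 = 10)
(c + P(((R(3)*5)*1)*r(2, 2)))² = (-180 + (((6*5)*1)*10)²)² = (-180 + ((30*1)*10)²)² = (-180 + (30*10)²)² = (-180 + 300²)² = (-180 + 90000)² = 89820² = 8067632400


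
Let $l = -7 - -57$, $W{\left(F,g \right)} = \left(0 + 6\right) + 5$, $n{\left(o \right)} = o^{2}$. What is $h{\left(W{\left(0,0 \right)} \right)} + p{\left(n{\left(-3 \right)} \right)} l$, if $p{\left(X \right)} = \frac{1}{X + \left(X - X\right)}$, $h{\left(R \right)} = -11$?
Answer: $- \frac{49}{9} \approx -5.4444$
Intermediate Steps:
$W{\left(F,g \right)} = 11$ ($W{\left(F,g \right)} = 6 + 5 = 11$)
$l = 50$ ($l = -7 + 57 = 50$)
$p{\left(X \right)} = \frac{1}{X}$ ($p{\left(X \right)} = \frac{1}{X + 0} = \frac{1}{X}$)
$h{\left(W{\left(0,0 \right)} \right)} + p{\left(n{\left(-3 \right)} \right)} l = -11 + \frac{1}{\left(-3\right)^{2}} \cdot 50 = -11 + \frac{1}{9} \cdot 50 = -11 + \frac{50}{9} = - \frac{49}{9}$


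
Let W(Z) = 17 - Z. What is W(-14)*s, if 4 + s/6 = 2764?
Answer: 513360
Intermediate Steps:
s = 16560 (s = -24 + 6*2764 = -24 + 16584 = 16560)
W(-14)*s = (17 - 1*(-14))*16560 = (17 + 14)*16560 = 31*16560 = 513360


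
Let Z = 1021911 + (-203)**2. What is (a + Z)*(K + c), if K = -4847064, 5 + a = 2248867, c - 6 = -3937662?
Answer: -29094834515040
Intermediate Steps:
c = -3937656 (c = 6 - 3937662 = -3937656)
a = 2248862 (a = -5 + 2248867 = 2248862)
Z = 1063120 (Z = 1021911 + 41209 = 1063120)
(a + Z)*(K + c) = (2248862 + 1063120)*(-4847064 - 3937656) = 3311982*(-8784720) = -29094834515040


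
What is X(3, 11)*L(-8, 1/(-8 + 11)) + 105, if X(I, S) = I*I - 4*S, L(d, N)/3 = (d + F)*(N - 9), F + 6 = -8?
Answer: -19915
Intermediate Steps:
F = -14 (F = -6 - 8 = -14)
L(d, N) = 3*(-14 + d)*(-9 + N) (L(d, N) = 3*((d - 14)*(N - 9)) = 3*((-14 + d)*(-9 + N)) = 3*(-14 + d)*(-9 + N))
X(I, S) = I² - 4*S
X(3, 11)*L(-8, 1/(-8 + 11)) + 105 = (3² - 4*11)*(378 - 42/(-8 + 11) - 27*(-8) + 3*(-8)/(-8 + 11)) + 105 = (9 - 44)*(378 - 42/3 + 216 + 3*(-8)/3) + 105 = -35*(378 - 42*⅓ + 216 + 3*(⅓)*(-8)) + 105 = -35*(378 - 14 + 216 - 8) + 105 = -35*572 + 105 = -20020 + 105 = -19915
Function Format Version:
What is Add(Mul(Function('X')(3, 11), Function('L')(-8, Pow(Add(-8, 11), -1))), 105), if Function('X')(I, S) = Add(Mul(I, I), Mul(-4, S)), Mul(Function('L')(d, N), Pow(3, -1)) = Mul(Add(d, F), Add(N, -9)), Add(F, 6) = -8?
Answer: -19915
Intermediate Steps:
F = -14 (F = Add(-6, -8) = -14)
Function('L')(d, N) = Mul(3, Add(-14, d), Add(-9, N)) (Function('L')(d, N) = Mul(3, Mul(Add(d, -14), Add(N, -9))) = Mul(3, Mul(Add(-14, d), Add(-9, N))) = Mul(3, Add(-14, d), Add(-9, N)))
Function('X')(I, S) = Add(Pow(I, 2), Mul(-4, S))
Add(Mul(Function('X')(3, 11), Function('L')(-8, Pow(Add(-8, 11), -1))), 105) = Add(Mul(Add(Pow(3, 2), Mul(-4, 11)), Add(378, Mul(-42, Pow(Add(-8, 11), -1)), Mul(-27, -8), Mul(3, Pow(Add(-8, 11), -1), -8))), 105) = Add(Mul(Add(9, -44), Add(378, Mul(-42, Pow(3, -1)), 216, Mul(3, Pow(3, -1), -8))), 105) = Add(Mul(-35, Add(378, Mul(-42, Rational(1, 3)), 216, Mul(3, Rational(1, 3), -8))), 105) = Add(Mul(-35, Add(378, -14, 216, -8)), 105) = Add(Mul(-35, 572), 105) = Add(-20020, 105) = -19915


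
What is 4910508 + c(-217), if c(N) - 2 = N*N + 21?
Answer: 4957620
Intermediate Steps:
c(N) = 23 + N² (c(N) = 2 + (N*N + 21) = 2 + (N² + 21) = 2 + (21 + N²) = 23 + N²)
4910508 + c(-217) = 4910508 + (23 + (-217)²) = 4910508 + (23 + 47089) = 4910508 + 47112 = 4957620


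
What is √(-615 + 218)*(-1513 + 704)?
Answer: -809*I*√397 ≈ -16119.0*I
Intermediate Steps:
√(-615 + 218)*(-1513 + 704) = √(-397)*(-809) = (I*√397)*(-809) = -809*I*√397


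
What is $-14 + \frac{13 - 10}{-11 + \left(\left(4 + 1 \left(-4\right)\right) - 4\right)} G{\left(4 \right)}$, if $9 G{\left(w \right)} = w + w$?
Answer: $- \frac{638}{45} \approx -14.178$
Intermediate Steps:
$G{\left(w \right)} = \frac{2 w}{9}$ ($G{\left(w \right)} = \frac{w + w}{9} = \frac{2 w}{9}$)
$-14 + \frac{13 - 10}{-11 + \left(\left(4 + 1 \left(-4\right)\right) - 4\right)} G{\left(4 \right)} = -14 + \frac{13 - 10}{-11 + \left(\left(4 + 1 \left(-4\right)\right) - 4\right)} \frac{2}{9} \cdot 4 = -14 + \frac{3}{-11 + \left(\left(4 - 4\right) - 4\right)} \frac{8}{9} = -14 + \frac{3}{-11 + \left(0 - 4\right)} \frac{8}{9} = -14 + \frac{3}{-11 - 4} \cdot \frac{8}{9} = -14 + \frac{3}{-15} \cdot \frac{8}{9} = -14 + 3 \left(- \frac{1}{15}\right) \frac{8}{9} = -14 - \frac{8}{45} = - \frac{638}{45}$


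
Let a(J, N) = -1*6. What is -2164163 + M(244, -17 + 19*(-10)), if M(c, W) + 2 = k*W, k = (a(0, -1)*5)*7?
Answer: -2120695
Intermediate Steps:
a(J, N) = -6
k = -210 (k = -6*5*7 = -30*7 = -210)
M(c, W) = -2 - 210*W
-2164163 + M(244, -17 + 19*(-10)) = -2164163 + (-2 - 210*(-17 + 19*(-10))) = -2164163 + (-2 - 210*(-17 - 190)) = -2164163 + (-2 - 210*(-207)) = -2164163 + (-2 + 43470) = -2164163 + 43468 = -2120695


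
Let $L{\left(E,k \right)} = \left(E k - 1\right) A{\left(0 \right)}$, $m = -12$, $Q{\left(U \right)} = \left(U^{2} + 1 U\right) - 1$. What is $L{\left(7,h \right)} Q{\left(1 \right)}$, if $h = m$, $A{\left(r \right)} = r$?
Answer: $0$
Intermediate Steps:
$Q{\left(U \right)} = -1 + U + U^{2}$ ($Q{\left(U \right)} = \left(U^{2} + U\right) - 1 = \left(U + U^{2}\right) - 1 = -1 + U + U^{2}$)
$h = -12$
$L{\left(E,k \right)} = 0$ ($L{\left(E,k \right)} = \left(E k - 1\right) 0 = \left(-1 + E k\right) 0 = 0$)
$L{\left(7,h \right)} Q{\left(1 \right)} = 0 \left(-1 + 1 + 1^{2}\right) = 0 \left(-1 + 1 + 1\right) = 0 \cdot 1 = 0$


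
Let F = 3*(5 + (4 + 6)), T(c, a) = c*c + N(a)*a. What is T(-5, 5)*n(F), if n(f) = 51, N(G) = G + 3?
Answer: 3315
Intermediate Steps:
N(G) = 3 + G
T(c, a) = c² + a*(3 + a) (T(c, a) = c*c + (3 + a)*a = c² + a*(3 + a))
F = 45 (F = 3*(5 + 10) = 3*15 = 45)
T(-5, 5)*n(F) = ((-5)² + 5*(3 + 5))*51 = (25 + 5*8)*51 = (25 + 40)*51 = 65*51 = 3315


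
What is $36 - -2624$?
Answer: $2660$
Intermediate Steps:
$36 - -2624 = 36 + 2624 = 2660$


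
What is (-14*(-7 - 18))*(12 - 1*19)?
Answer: -2450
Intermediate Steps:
(-14*(-7 - 18))*(12 - 1*19) = (-14*(-25))*(12 - 19) = 350*(-7) = -2450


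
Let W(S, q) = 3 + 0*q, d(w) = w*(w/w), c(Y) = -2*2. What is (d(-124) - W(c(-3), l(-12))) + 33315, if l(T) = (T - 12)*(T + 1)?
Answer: 33188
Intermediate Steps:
l(T) = (1 + T)*(-12 + T) (l(T) = (-12 + T)*(1 + T) = (1 + T)*(-12 + T))
c(Y) = -4
d(w) = w (d(w) = w*1 = w)
W(S, q) = 3 (W(S, q) = 3 + 0 = 3)
(d(-124) - W(c(-3), l(-12))) + 33315 = (-124 - 1*3) + 33315 = (-124 - 3) + 33315 = -127 + 33315 = 33188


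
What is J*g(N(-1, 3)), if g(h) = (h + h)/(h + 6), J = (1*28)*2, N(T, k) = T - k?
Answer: -224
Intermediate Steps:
J = 56 (J = 28*2 = 56)
g(h) = 2*h/(6 + h) (g(h) = (2*h)/(6 + h) = 2*h/(6 + h))
J*g(N(-1, 3)) = 56*(2*(-1 - 1*3)/(6 + (-1 - 1*3))) = 56*(2*(-1 - 3)/(6 + (-1 - 3))) = 56*(2*(-4)/(6 - 4)) = 56*(2*(-4)/2) = 56*(2*(-4)*(½)) = 56*(-4) = -224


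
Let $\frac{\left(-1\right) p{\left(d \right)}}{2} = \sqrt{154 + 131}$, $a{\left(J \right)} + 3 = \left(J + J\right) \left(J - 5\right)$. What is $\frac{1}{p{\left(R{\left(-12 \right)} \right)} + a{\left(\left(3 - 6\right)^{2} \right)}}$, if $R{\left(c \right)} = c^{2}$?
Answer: $\frac{23}{1207} + \frac{2 \sqrt{285}}{3621} \approx 0.02838$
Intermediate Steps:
$a{\left(J \right)} = -3 + 2 J \left(-5 + J\right)$ ($a{\left(J \right)} = -3 + \left(J + J\right) \left(J - 5\right) = -3 + 2 J \left(-5 + J\right)$)
$p{\left(d \right)} = - 2 \sqrt{285}$ ($p{\left(d \right)} = - 2 \sqrt{154 + 131} = - 2 \sqrt{285}$)
$\frac{1}{p{\left(R{\left(-12 \right)} \right)} + a{\left(\left(3 - 6\right)^{2} \right)}} = \frac{1}{- 2 \sqrt{285} - \left(3 - 2 \left(3 - 6\right)^{4} + 10 \left(3 - 6\right)^{2}\right)} = \frac{1}{- 2 \sqrt{285} - \left(3 - 162 + 90\right)} = \frac{1}{- 2 \sqrt{285} - \left(93 - 162\right)} = \frac{1}{- 2 \sqrt{285} - -69} = \frac{1}{- 2 \sqrt{285} + 69} = \frac{1}{69 - 2 \sqrt{285}}$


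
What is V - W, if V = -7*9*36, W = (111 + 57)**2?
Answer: -30492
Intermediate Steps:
W = 28224 (W = 168**2 = 28224)
V = -2268 (V = -63*36 = -2268)
V - W = -2268 - 1*28224 = -2268 - 28224 = -30492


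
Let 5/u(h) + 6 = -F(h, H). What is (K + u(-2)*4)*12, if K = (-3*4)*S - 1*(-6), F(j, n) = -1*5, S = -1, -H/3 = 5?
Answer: -24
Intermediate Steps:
H = -15 (H = -3*5 = -15)
F(j, n) = -5
K = 18 (K = -3*4*(-1) - 1*(-6) = -12*(-1) + 6 = 12 + 6 = 18)
u(h) = -5 (u(h) = 5/(-6 - 1*(-5)) = 5/(-6 + 5) = 5/(-1) = 5*(-1) = -5)
(K + u(-2)*4)*12 = (18 - 5*4)*12 = (18 - 20)*12 = -2*12 = -24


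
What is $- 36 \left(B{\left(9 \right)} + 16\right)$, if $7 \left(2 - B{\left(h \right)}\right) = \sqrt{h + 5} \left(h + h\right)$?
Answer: $-648 + \frac{648 \sqrt{14}}{7} \approx -301.63$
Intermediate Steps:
$B{\left(h \right)} = 2 - \frac{2 h \sqrt{5 + h}}{7}$ ($B{\left(h \right)} = 2 - \frac{\sqrt{h + 5} \left(h + h\right)}{7} = 2 - \frac{\sqrt{5 + h} 2 h}{7} = 2 - \frac{2 h \sqrt{5 + h}}{7}$)
$- 36 \left(B{\left(9 \right)} + 16\right) = - 36 \left(\left(2 - \frac{18 \sqrt{5 + 9}}{7}\right) + 16\right) = - 36 \left(\left(2 - \frac{18 \sqrt{14}}{7}\right) + 16\right) = - 36 \left(18 - \frac{18 \sqrt{14}}{7}\right) = -648 + \frac{648 \sqrt{14}}{7}$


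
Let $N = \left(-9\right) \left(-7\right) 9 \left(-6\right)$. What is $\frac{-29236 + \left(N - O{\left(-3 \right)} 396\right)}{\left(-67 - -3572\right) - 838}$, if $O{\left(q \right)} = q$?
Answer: $- \frac{31450}{2667} \approx -11.792$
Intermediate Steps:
$N = -3402$ ($N = 63 \cdot 9 \left(-6\right) = 567 \left(-6\right) = -3402$)
$\frac{-29236 + \left(N - O{\left(-3 \right)} 396\right)}{\left(-67 - -3572\right) - 838} = \frac{-29236 - \left(3402 - 1188\right)}{\left(-67 - -3572\right) - 838} = \frac{-29236 - 2214}{\left(-67 + 3572\right) - 838} = \frac{-29236 + \left(-3402 + 1188\right)}{3505 - 838} = \frac{-29236 - 2214}{2667} = \left(-31450\right) \frac{1}{2667} = - \frac{31450}{2667}$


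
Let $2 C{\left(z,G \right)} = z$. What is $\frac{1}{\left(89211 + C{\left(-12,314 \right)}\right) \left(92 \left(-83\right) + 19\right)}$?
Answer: $- \frac{1}{679474485} \approx -1.4717 \cdot 10^{-9}$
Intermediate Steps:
$C{\left(z,G \right)} = \frac{z}{2}$
$\frac{1}{\left(89211 + C{\left(-12,314 \right)}\right) \left(92 \left(-83\right) + 19\right)} = \frac{1}{\left(89211 + \frac{1}{2} \left(-12\right)\right) \left(92 \left(-83\right) + 19\right)} = \frac{1}{\left(89211 - 6\right) \left(-7636 + 19\right)} = \frac{1}{89205 \left(-7617\right)} = \frac{1}{89205} \left(- \frac{1}{7617}\right) = - \frac{1}{679474485}$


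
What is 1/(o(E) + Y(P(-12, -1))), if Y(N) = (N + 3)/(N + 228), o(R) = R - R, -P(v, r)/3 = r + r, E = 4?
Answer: 26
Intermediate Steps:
P(v, r) = -6*r (P(v, r) = -3*(r + r) = -6*r)
o(R) = 0
Y(N) = (3 + N)/(228 + N)
1/(o(E) + Y(P(-12, -1))) = 1/(0 + (3 - 6*(-1))/(228 - 6*(-1))) = 1/(0 + (3 + 6)/(228 + 6)) = 1/(0 + 9/234) = 1/(0 + (1/234)*9) = 1/(0 + 1/26) = 1/(1/26) = 26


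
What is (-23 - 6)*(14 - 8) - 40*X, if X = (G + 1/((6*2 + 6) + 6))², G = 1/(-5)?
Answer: -63001/360 ≈ -175.00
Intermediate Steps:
G = -⅕ ≈ -0.20000
X = 361/14400 (X = (-⅕ + 1/((6*2 + 6) + 6))² = (-⅕ + 1/((12 + 6) + 6))² = (-⅕ + 1/(18 + 6))² = (-⅕ + 1/24)² = (-19/120)² = 361/14400 ≈ 0.025069)
(-23 - 6)*(14 - 8) - 40*X = (-23 - 6)*(14 - 8) - 40*361/14400 = -29*6 - 361/360 = -174 - 361/360 = -63001/360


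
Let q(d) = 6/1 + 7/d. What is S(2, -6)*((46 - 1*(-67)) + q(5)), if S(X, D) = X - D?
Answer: 4816/5 ≈ 963.20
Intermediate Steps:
q(d) = 6 + 7/d (q(d) = 6*1 + 7/d = 6 + 7/d)
S(2, -6)*((46 - 1*(-67)) + q(5)) = (2 - 1*(-6))*((46 - 1*(-67)) + (6 + 7/5)) = (2 + 6)*((46 + 67) + (6 + 7*(⅕))) = 8*(113 + (6 + 7/5)) = 8*(113 + 37/5) = 8*(602/5) = 4816/5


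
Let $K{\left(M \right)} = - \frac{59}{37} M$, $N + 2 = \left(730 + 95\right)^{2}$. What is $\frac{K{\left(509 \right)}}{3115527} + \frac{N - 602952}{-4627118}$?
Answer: $- \frac{9092442592487}{533388709263882} \approx -0.017047$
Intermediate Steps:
$N = 680623$ ($N = -2 + \left(730 + 95\right)^{2} = -2 + 825^{2} = -2 + 680625 = 680623$)
$K{\left(M \right)} = - \frac{59 M}{37}$ ($K{\left(M \right)} = \left(-59\right) \frac{1}{37} M = - \frac{59 M}{37}$)
$\frac{K{\left(509 \right)}}{3115527} + \frac{N - 602952}{-4627118} = \frac{\left(- \frac{59}{37}\right) 509}{3115527} + \frac{680623 - 602952}{-4627118} = \left(- \frac{30031}{37}\right) \frac{1}{3115527} + 77671 \left(- \frac{1}{4627118}\right) = - \frac{30031}{115274499} - \frac{77671}{4627118} = - \frac{9092442592487}{533388709263882}$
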